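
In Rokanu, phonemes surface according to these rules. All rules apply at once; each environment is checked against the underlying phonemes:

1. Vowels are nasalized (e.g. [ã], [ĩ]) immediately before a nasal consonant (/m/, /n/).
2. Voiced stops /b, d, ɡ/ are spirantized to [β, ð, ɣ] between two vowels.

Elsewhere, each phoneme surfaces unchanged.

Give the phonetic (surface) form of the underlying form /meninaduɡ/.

/m/ stays [m].
/e/ — between /m/ and /n/, before a nasal consonant — surfaces as [ẽ] (rule 1).
/n/ (between /e/ and /i/) is unaffected → [n].
/i/ (between /n/ and /n/) occurs before a nasal consonant → [ĩ] by rule 1.
/n/ — not in any rule's target class → [n].
/a/ (between /n/ and /d/) fails the environment for rule 1, so it stays [a].
Rule 2 applies to /d/ (between /a/ and /u/: between two vowels) → [ð].
/u/ (between /d/ and /ɡ/) is in the target of rule 1 but the environment (before a nasal consonant) is not met → [u].
/ɡ/ — word-final; rule 2 does not apply here → [ɡ].

[mẽnĩnaðuɡ]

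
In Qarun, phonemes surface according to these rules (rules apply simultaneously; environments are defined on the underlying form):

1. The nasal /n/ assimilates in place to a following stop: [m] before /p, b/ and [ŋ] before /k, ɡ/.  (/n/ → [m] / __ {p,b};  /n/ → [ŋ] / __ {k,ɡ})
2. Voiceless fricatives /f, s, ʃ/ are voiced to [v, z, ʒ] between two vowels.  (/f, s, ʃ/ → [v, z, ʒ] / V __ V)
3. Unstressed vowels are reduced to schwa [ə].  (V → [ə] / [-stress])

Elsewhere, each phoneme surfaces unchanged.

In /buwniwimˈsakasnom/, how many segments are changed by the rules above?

Segments that undergo a rule: /u/ → [ə] (rule 3); /i/ → [ə] (rule 3); /i/ → [ə] (rule 3); /a/ → [ə] (rule 3); /o/ → [ə] (rule 3).
All other segments surface unchanged.

5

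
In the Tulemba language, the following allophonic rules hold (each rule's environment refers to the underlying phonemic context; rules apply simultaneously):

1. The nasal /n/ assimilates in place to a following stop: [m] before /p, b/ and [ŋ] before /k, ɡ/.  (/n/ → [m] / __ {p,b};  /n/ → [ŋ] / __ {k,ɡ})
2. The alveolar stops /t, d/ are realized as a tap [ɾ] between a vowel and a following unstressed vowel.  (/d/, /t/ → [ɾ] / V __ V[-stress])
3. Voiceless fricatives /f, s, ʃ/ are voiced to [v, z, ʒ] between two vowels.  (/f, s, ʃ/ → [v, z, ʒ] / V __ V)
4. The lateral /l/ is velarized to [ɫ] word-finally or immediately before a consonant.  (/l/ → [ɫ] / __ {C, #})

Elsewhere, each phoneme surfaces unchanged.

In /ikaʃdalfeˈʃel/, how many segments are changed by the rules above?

Segments that undergo a rule: /l/ → [ɫ] (rule 4); /ʃ/ → [ʒ] (rule 3); /l/ → [ɫ] (rule 4).
All other segments surface unchanged.

3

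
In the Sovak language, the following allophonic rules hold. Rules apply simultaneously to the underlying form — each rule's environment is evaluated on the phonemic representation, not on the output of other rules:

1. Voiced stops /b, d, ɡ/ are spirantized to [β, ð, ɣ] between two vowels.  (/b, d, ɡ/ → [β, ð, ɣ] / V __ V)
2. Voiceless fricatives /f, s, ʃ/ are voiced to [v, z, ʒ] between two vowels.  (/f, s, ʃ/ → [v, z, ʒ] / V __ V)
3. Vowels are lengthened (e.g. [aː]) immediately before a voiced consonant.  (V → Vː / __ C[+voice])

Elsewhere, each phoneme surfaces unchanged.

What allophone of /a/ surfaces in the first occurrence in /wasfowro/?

/a/ (between /w/ and /s/) fails the environment for rule 3, so it stays [a].

[a]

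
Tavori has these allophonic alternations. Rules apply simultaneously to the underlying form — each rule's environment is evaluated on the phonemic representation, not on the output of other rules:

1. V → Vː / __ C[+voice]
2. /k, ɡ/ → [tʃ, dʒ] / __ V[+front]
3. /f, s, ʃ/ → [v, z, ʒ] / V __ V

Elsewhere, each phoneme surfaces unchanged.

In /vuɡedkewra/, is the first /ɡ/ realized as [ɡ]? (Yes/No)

No

/ɡ/ (between /u/ and /e/) occurs before a front vowel → [dʒ] by rule 2.
The actual realization is [dʒ], not [ɡ].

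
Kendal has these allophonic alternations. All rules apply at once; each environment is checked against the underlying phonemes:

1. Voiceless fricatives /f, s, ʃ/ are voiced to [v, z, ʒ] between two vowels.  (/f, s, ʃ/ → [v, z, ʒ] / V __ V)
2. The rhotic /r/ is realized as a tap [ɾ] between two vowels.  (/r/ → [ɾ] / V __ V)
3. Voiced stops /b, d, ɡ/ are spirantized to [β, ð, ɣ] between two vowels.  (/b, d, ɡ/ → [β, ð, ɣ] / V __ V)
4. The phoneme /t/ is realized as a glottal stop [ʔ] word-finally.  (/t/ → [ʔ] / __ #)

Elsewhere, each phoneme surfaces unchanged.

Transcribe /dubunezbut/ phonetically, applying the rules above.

[duβunezbuʔ]

/d/ — word-initial; rule 3 does not apply here → [d].
/u/ (between /d/ and /b/) is unaffected → [u].
/b/ meets the environment for rule 3 (between two vowels) → [β].
/u/ stays [u].
/n/ — not in any rule's target class → [n].
/e/ (between /n/ and /z/) is unaffected → [e].
/z/ (between /e/ and /b/): no rule targets it → [z].
/b/ — between /z/ and /u/; rule 3 does not apply here → [b].
/u/ (between /b/ and /t/) is unaffected → [u].
/t/ meets the environment for rule 4 (word-finally) → [ʔ].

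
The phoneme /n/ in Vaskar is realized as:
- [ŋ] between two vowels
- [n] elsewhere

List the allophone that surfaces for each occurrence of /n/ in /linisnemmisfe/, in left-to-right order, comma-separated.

Occurrence 1 (position 3): between two vowels → [ŋ].
Occurrence 2 (position 6): no conditioning environment matches → elsewhere allophone [n].

[ŋ], [n]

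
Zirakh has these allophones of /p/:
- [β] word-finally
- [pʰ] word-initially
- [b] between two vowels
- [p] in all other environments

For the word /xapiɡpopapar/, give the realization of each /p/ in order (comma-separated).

Occurrence 1 (position 3): between two vowels → [b].
Occurrence 2 (position 6): no conditioning environment matches → elsewhere allophone [p].
Occurrence 3 (position 8): between two vowels → [b].
Occurrence 4 (position 10): between two vowels → [b].

[b], [p], [b], [b]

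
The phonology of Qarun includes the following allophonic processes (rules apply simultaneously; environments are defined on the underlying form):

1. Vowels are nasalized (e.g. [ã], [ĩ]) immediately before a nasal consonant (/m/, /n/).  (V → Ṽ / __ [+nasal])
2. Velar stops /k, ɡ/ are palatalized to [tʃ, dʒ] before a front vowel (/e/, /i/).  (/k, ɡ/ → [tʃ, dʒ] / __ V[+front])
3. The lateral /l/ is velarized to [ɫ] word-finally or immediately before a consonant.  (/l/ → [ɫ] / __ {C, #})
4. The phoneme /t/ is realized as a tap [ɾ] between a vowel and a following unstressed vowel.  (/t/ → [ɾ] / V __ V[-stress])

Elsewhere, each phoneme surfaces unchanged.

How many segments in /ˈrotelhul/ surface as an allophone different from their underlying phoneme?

3

Segments that undergo a rule: /t/ → [ɾ] (rule 4); /l/ → [ɫ] (rule 3); /l/ → [ɫ] (rule 3).
All other segments surface unchanged.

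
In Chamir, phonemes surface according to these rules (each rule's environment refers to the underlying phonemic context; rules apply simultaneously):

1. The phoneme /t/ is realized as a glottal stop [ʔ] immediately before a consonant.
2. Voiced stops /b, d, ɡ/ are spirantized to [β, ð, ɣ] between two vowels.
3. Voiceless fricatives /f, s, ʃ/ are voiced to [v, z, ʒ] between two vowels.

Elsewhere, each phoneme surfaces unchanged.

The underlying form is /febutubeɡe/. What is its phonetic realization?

[feβutuβeɣe]

/f/ (word-initial) fails the environment for rule 3, so it stays [f].
/e/ (between /f/ and /b/) is unaffected → [e].
/b/ (between /e/ and /u/): between two vowels, so rule 2 applies → [β].
/u/ — not in any rule's target class → [u].
/t/ — between /u/ and /u/; rule 1 does not apply here → [t].
/u/ stays [u].
/b/ meets the environment for rule 2 (between two vowels) → [β].
/e/ — not in any rule's target class → [e].
Rule 2 applies to /ɡ/ (between /e/ and /e/: between two vowels) → [ɣ].
/e/ (word-final) is unaffected → [e].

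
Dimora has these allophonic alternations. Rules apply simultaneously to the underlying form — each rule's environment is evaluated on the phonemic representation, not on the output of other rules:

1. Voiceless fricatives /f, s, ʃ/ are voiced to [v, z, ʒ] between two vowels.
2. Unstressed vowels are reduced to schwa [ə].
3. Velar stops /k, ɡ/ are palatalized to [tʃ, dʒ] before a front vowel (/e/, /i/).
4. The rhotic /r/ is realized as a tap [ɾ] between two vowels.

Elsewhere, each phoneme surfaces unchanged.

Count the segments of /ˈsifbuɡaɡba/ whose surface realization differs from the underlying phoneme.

Segments that undergo a rule: /u/ → [ə] (rule 2); /a/ → [ə] (rule 2); /a/ → [ə] (rule 2).
All other segments surface unchanged.

3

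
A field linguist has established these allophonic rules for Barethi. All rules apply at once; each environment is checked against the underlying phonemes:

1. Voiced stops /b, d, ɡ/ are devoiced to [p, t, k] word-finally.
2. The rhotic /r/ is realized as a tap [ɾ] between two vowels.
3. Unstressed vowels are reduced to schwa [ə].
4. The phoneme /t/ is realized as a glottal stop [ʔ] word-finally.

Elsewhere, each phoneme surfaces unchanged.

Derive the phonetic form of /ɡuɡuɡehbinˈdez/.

/ɡ/ (word-initial) fails the environment for rule 1, so it stays [ɡ].
/u/ (between /ɡ/ and /ɡ/): in an unstressed syllable, so rule 3 applies → [ə].
/ɡ/ (between /u/ and /u/): rule 1 targets it, but not word-finally → unchanged [ɡ].
Rule 3 applies to /u/ (between /ɡ/ and /ɡ/: in an unstressed syllable) → [ə].
/ɡ/ (between /u/ and /e/) is in the target of rule 1 but the environment (word-finally) is not met → [ɡ].
/e/ (between /ɡ/ and /h/): in an unstressed syllable, so rule 3 applies → [ə].
/b/ (between /h/ and /i/) is in the target of rule 1 but the environment (word-finally) is not met → [b].
/i/ (between /b/ and /n/) occurs in an unstressed syllable → [ə] by rule 3.
/d/ — between /n/ and /e/; rule 1 does not apply here → [d].
/e/ (between /d/ and /z/) is in the target of rule 3 but the environment (in an unstressed syllable) is not met → [e].

[ɡəɡəɡəhbənˈdez]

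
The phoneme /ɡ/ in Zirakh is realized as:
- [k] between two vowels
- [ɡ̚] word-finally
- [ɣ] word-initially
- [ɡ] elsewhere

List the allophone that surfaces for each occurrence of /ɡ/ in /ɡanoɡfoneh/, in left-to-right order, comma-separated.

[ɣ], [ɡ]

Occurrence 1 (position 1): word-initially → [ɣ].
Occurrence 2 (position 5): no conditioning environment matches → elsewhere allophone [ɡ].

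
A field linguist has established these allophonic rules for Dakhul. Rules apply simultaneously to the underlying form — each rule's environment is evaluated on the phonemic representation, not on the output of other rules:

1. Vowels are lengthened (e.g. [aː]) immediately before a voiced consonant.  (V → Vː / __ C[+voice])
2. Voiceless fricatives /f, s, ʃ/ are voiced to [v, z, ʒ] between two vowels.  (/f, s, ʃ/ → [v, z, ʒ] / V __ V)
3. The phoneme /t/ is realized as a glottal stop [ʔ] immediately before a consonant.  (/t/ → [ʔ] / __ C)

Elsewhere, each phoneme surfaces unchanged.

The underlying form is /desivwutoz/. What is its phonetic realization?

/e/ (between /d/ and /s/) is in the target of rule 1 but the environment (before a voiced consonant) is not met → [e].
/s/ — between /e/ and /i/, between two vowels — surfaces as [z] (rule 2).
/i/ (between /s/ and /v/) occurs before a voiced consonant → [iː] by rule 1.
/u/ (between /w/ and /t/): rule 1 targets it, but not before a voiced consonant → unchanged [u].
/t/ (between /u/ and /o/): rule 3 targets it, but not immediately before a consonant → unchanged [t].
/o/ (between /t/ and /z/) occurs before a voiced consonant → [oː] by rule 1.

[deziːvwutoːz]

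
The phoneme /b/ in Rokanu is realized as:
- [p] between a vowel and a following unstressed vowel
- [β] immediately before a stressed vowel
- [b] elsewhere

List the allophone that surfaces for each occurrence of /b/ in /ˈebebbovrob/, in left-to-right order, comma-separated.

[p], [b], [b], [b]

Occurrence 1 (position 2): between a vowel and a following unstressed vowel → [p].
Occurrence 2 (position 4): no conditioning environment matches → elsewhere allophone [b].
Occurrence 3 (position 5): no conditioning environment matches → elsewhere allophone [b].
Occurrence 4 (position 10): no conditioning environment matches → elsewhere allophone [b].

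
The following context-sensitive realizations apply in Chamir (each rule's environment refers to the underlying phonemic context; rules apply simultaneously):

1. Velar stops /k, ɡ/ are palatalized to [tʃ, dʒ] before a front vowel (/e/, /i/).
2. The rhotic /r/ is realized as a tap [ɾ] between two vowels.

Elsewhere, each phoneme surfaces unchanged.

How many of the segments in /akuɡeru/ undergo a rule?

2

Segments that undergo a rule: /ɡ/ → [dʒ] (rule 1); /r/ → [ɾ] (rule 2).
All other segments surface unchanged.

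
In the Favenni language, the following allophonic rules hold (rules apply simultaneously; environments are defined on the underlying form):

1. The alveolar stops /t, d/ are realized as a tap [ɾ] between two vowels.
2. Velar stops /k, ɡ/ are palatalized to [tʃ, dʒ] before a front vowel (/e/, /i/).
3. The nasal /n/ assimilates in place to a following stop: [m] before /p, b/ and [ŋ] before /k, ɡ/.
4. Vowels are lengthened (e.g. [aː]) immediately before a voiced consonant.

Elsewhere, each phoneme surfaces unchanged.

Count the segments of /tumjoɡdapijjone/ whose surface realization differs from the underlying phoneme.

4

Segments that undergo a rule: /u/ → [uː] (rule 4); /o/ → [oː] (rule 4); /i/ → [iː] (rule 4); /o/ → [oː] (rule 4).
All other segments surface unchanged.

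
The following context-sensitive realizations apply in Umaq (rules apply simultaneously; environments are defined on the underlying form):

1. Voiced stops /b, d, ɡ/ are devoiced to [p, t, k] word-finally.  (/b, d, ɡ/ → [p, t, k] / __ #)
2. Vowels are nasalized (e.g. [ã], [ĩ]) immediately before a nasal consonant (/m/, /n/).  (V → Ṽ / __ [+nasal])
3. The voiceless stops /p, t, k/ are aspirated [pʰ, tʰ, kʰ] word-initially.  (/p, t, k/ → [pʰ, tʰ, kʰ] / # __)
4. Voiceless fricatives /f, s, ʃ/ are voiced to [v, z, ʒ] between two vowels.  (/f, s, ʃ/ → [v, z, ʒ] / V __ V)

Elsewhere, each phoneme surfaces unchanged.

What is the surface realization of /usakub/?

[uzakup]

/u/ — word-initial; rule 2 does not apply here → [u].
/s/ (between /u/ and /a/) occurs between two vowels → [z] by rule 4.
/a/ (between /s/ and /k/) is in the target of rule 2 but the environment (before a nasal consonant) is not met → [a].
/k/ (between /a/ and /u/) fails the environment for rule 3, so it stays [k].
/u/ (between /k/ and /b/): rule 2 targets it, but not before a nasal consonant → unchanged [u].
Rule 1 applies to /b/ (word-final: word-finally) → [p].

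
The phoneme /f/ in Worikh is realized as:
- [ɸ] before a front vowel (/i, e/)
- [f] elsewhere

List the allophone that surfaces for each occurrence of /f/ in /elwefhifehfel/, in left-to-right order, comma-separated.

Occurrence 1 (position 5): no conditioning environment matches → elsewhere allophone [f].
Occurrence 2 (position 8): before a front vowel (/i, e/) → [ɸ].
Occurrence 3 (position 11): before a front vowel (/i, e/) → [ɸ].

[f], [ɸ], [ɸ]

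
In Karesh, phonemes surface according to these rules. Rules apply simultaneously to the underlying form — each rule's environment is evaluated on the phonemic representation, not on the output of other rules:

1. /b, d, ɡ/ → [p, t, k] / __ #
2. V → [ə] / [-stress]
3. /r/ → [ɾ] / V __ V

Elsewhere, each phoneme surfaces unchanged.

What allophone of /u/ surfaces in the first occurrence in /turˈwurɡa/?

[ə]

/u/ (between /t/ and /r/): in an unstressed syllable, so rule 2 applies → [ə].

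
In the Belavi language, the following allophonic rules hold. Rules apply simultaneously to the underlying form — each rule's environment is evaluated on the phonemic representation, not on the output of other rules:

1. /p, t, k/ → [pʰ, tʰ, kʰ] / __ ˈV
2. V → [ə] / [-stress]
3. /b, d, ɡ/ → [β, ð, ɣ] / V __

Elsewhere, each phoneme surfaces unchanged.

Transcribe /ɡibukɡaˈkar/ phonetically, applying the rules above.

/ɡ/ (word-initial) fails the environment for rule 3, so it stays [ɡ].
Rule 2 applies to /i/ (between /ɡ/ and /b/: in an unstressed syllable) → [ə].
/b/ meets the environment for rule 3 (immediately after a vowel) → [β].
/u/ meets the environment for rule 2 (in an unstressed syllable) → [ə].
/k/ (between /u/ and /ɡ/): rule 1 targets it, but not immediately before a stressed vowel → unchanged [k].
/ɡ/ (between /k/ and /a/) is in the target of rule 3 but the environment (immediately after a vowel) is not met → [ɡ].
/a/ — between /ɡ/ and /k/, in an unstressed syllable — surfaces as [ə] (rule 2).
/k/ (between /a/ and /a/): immediately before a stressed vowel, so rule 1 applies → [kʰ].
/a/ (between /k/ and /r/): rule 2 targets it, but not in an unstressed syllable → unchanged [a].
/r/ stays [r].

[ɡəβəkɡəˈkʰar]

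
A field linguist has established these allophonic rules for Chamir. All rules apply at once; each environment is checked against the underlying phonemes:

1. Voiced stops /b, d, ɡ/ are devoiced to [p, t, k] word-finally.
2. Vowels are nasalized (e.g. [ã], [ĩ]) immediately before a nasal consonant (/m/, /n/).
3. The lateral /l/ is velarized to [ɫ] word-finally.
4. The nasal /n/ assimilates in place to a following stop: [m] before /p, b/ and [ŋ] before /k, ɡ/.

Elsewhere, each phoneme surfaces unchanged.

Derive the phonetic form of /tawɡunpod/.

[tawɡũmpot]

/t/ — not in any rule's target class → [t].
/a/ (between /t/ and /w/): rule 2 targets it, but not before a nasal consonant → unchanged [a].
/w/ (between /a/ and /ɡ/): no rule targets it → [w].
/ɡ/ (between /w/ and /u/) is in the target of rule 1 but the environment (word-finally) is not met → [ɡ].
/u/ meets the environment for rule 2 (before a nasal consonant) → [ũ].
/n/ (between /u/ and /p/) occurs before a labial or velar stop → [m] by rule 4.
/p/ stays [p].
/o/ (between /p/ and /d/): rule 2 targets it, but not before a nasal consonant → unchanged [o].
/d/ — word-final, word-finally — surfaces as [t] (rule 1).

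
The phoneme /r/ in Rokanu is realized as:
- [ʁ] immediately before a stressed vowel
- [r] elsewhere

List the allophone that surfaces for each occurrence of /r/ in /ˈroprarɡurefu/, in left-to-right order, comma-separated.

[ʁ], [r], [r], [r]

Occurrence 1 (position 1): immediately before a stressed vowel → [ʁ].
Occurrence 2 (position 4): no conditioning environment matches → elsewhere allophone [r].
Occurrence 3 (position 6): no conditioning environment matches → elsewhere allophone [r].
Occurrence 4 (position 9): no conditioning environment matches → elsewhere allophone [r].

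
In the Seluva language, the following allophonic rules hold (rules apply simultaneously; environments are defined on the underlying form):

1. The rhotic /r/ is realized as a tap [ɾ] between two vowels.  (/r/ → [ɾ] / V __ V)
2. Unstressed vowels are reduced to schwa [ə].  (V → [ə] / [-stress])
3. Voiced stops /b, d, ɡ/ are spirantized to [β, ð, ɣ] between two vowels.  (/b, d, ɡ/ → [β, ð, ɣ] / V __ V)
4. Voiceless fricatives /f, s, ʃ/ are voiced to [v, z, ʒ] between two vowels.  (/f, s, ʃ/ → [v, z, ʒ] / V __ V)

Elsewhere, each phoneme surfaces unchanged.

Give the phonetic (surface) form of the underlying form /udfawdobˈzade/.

Rule 2 applies to /u/ (word-initial: in an unstressed syllable) → [ə].
/d/ (between /u/ and /f/) is in the target of rule 3 but the environment (between two vowels) is not met → [d].
/f/ — between /d/ and /a/; rule 4 does not apply here → [f].
/a/ meets the environment for rule 2 (in an unstressed syllable) → [ə].
/d/ (between /w/ and /o/): rule 3 targets it, but not between two vowels → unchanged [d].
Rule 2 applies to /o/ (between /d/ and /b/: in an unstressed syllable) → [ə].
/b/ (between /o/ and /z/) is in the target of rule 3 but the environment (between two vowels) is not met → [b].
/a/ (between /z/ and /d/) is in the target of rule 2 but the environment (in an unstressed syllable) is not met → [a].
/d/ (between /a/ and /e/) occurs between two vowels → [ð] by rule 3.
/e/ — word-final, in an unstressed syllable — surfaces as [ə] (rule 2).

[ədfəwdəbˈzaðə]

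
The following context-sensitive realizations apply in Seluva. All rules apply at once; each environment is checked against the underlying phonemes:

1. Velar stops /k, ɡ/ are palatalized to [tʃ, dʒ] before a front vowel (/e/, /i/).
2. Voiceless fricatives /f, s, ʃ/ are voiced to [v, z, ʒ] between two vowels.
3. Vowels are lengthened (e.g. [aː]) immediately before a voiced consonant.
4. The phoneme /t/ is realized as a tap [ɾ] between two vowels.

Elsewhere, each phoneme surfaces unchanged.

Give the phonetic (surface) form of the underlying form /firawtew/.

/f/ — word-initial; rule 2 does not apply here → [f].
/i/ (between /f/ and /r/): before a voiced consonant, so rule 3 applies → [iː].
Rule 3 applies to /a/ (between /r/ and /w/: before a voiced consonant) → [aː].
/t/ (between /w/ and /e/) is in the target of rule 4 but the environment (between two vowels) is not met → [t].
/e/ (between /t/ and /w/): before a voiced consonant, so rule 3 applies → [eː].

[fiːraːwteːw]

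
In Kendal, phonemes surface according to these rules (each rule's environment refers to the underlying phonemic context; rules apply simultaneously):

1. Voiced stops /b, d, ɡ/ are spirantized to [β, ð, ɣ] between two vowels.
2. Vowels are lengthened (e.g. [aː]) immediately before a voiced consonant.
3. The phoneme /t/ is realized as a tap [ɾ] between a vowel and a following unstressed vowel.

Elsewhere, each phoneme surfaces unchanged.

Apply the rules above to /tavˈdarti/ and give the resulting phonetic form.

/t/ — word-initial; rule 3 does not apply here → [t].
/a/ (between /t/ and /v/) occurs before a voiced consonant → [aː] by rule 2.
/v/ — not in any rule's target class → [v].
/d/ (between /v/ and /a/) is in the target of rule 1 but the environment (between two vowels) is not met → [d].
/a/ (between /d/ and /r/) occurs before a voiced consonant → [aː] by rule 2.
/r/ (between /a/ and /t/): no rule targets it → [r].
/t/ (between /r/ and /i/) is in the target of rule 3 but the environment (between a vowel and a following unstressed vowel) is not met → [t].
/i/ (word-final): rule 2 targets it, but not before a voiced consonant → unchanged [i].

[taːvˈdaːrti]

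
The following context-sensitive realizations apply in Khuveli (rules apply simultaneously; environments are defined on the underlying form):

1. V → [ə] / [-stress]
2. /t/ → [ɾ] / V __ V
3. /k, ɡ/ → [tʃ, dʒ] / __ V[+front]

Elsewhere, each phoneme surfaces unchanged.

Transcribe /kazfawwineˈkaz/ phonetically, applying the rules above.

/k/ (word-initial) is in the target of rule 3 but the environment (before a front vowel) is not met → [k].
/a/ meets the environment for rule 1 (in an unstressed syllable) → [ə].
/z/ — not in any rule's target class → [z].
/f/ (between /z/ and /a/): no rule targets it → [f].
/a/ — between /f/ and /w/, in an unstressed syllable — surfaces as [ə] (rule 1).
/w/ (between /a/ and /w/) is unaffected → [w].
/w/ (between /w/ and /i/): no rule targets it → [w].
Rule 1 applies to /i/ (between /w/ and /n/: in an unstressed syllable) → [ə].
/n/ (between /i/ and /e/): no rule targets it → [n].
/e/ meets the environment for rule 1 (in an unstressed syllable) → [ə].
/k/ (between /e/ and /a/): rule 3 targets it, but not before a front vowel → unchanged [k].
/a/ (between /k/ and /z/): rule 1 targets it, but not in an unstressed syllable → unchanged [a].
/z/ (word-final) is unaffected → [z].

[kəzfəwwənəˈkaz]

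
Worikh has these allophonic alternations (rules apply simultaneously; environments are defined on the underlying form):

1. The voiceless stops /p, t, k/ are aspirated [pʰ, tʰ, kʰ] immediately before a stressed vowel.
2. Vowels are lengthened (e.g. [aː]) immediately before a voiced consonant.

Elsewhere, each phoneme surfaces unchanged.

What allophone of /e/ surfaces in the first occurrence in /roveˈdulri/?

/e/ meets the environment for rule 2 (before a voiced consonant) → [eː].

[eː]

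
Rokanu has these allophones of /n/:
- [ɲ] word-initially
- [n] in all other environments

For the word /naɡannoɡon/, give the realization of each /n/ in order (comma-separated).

[ɲ], [n], [n], [n]

Occurrence 1 (position 1): word-initially → [ɲ].
Occurrence 2 (position 5): no conditioning environment matches → elsewhere allophone [n].
Occurrence 3 (position 6): no conditioning environment matches → elsewhere allophone [n].
Occurrence 4 (position 10): no conditioning environment matches → elsewhere allophone [n].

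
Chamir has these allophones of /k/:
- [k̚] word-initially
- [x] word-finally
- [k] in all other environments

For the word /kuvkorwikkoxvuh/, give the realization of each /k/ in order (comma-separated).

[k̚], [k], [k], [k]

Occurrence 1 (position 1): word-initially → [k̚].
Occurrence 2 (position 4): no conditioning environment matches → elsewhere allophone [k].
Occurrence 3 (position 9): no conditioning environment matches → elsewhere allophone [k].
Occurrence 4 (position 10): no conditioning environment matches → elsewhere allophone [k].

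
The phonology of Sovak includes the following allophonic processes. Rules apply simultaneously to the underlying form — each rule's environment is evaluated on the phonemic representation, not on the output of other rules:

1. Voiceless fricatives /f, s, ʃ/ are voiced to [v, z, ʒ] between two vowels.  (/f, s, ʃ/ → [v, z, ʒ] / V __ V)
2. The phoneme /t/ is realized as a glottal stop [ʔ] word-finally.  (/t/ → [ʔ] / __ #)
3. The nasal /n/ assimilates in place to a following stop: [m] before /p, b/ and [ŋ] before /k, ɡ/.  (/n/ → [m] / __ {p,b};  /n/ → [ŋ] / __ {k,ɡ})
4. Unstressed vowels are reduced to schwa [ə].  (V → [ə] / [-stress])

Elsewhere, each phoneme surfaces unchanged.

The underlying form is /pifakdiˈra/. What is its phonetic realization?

[pəvəkdəˈra]

/p/ (word-initial) is unaffected → [p].
Rule 4 applies to /i/ (between /p/ and /f/: in an unstressed syllable) → [ə].
/f/ (between /i/ and /a/) occurs between two vowels → [v] by rule 1.
/a/ (between /f/ and /k/) occurs in an unstressed syllable → [ə] by rule 4.
/k/ — not in any rule's target class → [k].
/d/ — not in any rule's target class → [d].
/i/ meets the environment for rule 4 (in an unstressed syllable) → [ə].
/r/ (between /i/ and /a/) is unaffected → [r].
/a/ (word-final) fails the environment for rule 4, so it stays [a].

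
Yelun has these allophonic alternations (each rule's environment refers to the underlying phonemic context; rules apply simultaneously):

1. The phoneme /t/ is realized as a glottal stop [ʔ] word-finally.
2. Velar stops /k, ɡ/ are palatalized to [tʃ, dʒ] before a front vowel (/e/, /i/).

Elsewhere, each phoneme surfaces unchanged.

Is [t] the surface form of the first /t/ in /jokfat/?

No

/t/ (word-final) occurs word-finally → [ʔ] by rule 1.
The actual realization is [ʔ], not [t].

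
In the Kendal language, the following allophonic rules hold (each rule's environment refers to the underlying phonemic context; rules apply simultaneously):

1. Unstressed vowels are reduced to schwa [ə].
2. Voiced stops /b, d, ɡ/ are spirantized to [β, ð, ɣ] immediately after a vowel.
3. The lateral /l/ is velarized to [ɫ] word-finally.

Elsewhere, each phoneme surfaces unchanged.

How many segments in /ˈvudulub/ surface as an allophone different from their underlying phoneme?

4

Segments that undergo a rule: /d/ → [ð] (rule 2); /u/ → [ə] (rule 1); /u/ → [ə] (rule 1); /b/ → [β] (rule 2).
All other segments surface unchanged.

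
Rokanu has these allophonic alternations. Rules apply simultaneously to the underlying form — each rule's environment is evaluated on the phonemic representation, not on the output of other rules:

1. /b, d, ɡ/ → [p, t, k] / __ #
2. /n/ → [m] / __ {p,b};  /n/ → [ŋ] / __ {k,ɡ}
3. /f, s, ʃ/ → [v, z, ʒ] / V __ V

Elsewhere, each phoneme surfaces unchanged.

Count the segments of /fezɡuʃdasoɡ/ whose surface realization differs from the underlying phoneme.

2

Segments that undergo a rule: /s/ → [z] (rule 3); /ɡ/ → [k] (rule 1).
All other segments surface unchanged.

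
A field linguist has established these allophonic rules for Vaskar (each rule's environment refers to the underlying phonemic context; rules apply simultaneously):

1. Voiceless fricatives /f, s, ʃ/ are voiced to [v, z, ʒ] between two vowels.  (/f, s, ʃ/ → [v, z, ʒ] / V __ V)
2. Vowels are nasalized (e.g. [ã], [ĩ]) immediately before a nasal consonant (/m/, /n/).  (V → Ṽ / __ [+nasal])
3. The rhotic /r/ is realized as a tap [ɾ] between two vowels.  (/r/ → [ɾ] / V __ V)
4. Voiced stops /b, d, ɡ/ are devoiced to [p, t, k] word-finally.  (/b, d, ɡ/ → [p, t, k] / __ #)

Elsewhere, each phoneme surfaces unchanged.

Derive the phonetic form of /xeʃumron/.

/x/ stays [x].
/e/ — between /x/ and /ʃ/; rule 2 does not apply here → [e].
/ʃ/ (between /e/ and /u/): between two vowels, so rule 1 applies → [ʒ].
/u/ meets the environment for rule 2 (before a nasal consonant) → [ũ].
/m/ (between /u/ and /r/): no rule targets it → [m].
/r/ (between /m/ and /o/) is in the target of rule 3 but the environment (between two vowels) is not met → [r].
Rule 2 applies to /o/ (between /r/ and /n/: before a nasal consonant) → [õ].
/n/ — not in any rule's target class → [n].

[xeʒũmrõn]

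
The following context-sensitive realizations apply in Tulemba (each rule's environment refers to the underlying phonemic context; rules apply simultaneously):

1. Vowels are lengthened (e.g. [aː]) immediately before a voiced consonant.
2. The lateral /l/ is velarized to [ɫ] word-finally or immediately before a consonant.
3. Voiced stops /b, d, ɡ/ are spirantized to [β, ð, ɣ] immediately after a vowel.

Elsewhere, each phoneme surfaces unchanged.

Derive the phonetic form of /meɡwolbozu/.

[meːɣwoːɫboːzu]

/m/ stays [m].
/e/ meets the environment for rule 1 (before a voiced consonant) → [eː].
/ɡ/ (between /e/ and /w/): immediately after a vowel, so rule 3 applies → [ɣ].
/w/ (between /ɡ/ and /o/): no rule targets it → [w].
/o/ — between /w/ and /l/, before a voiced consonant — surfaces as [oː] (rule 1).
/l/ (between /o/ and /b/): word-finally or immediately before a consonant, so rule 2 applies → [ɫ].
/b/ — between /l/ and /o/; rule 3 does not apply here → [b].
/o/ — between /b/ and /z/, before a voiced consonant — surfaces as [oː] (rule 1).
/z/ — not in any rule's target class → [z].
/u/ — word-final; rule 1 does not apply here → [u].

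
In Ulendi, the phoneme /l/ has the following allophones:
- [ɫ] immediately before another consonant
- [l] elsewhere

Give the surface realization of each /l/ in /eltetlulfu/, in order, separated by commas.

[ɫ], [l], [ɫ]

Occurrence 1 (position 2): immediately before another consonant → [ɫ].
Occurrence 2 (position 6): no conditioning environment matches → elsewhere allophone [l].
Occurrence 3 (position 8): immediately before another consonant → [ɫ].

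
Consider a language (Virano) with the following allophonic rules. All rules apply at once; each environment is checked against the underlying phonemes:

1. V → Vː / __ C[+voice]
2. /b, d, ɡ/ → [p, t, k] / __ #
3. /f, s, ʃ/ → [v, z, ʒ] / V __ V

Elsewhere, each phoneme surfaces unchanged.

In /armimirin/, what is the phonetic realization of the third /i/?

/i/ (between /r/ and /n/): before a voiced consonant, so rule 1 applies → [iː].

[iː]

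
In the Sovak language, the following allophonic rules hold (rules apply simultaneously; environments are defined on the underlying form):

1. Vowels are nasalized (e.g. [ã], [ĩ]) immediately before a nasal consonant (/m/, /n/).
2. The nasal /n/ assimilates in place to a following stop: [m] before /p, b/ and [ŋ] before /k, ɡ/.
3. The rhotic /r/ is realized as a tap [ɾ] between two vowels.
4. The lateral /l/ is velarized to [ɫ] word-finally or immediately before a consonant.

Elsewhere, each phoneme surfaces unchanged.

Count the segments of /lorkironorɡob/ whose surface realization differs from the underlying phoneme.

Segments that undergo a rule: /r/ → [ɾ] (rule 3); /o/ → [õ] (rule 1).
All other segments surface unchanged.

2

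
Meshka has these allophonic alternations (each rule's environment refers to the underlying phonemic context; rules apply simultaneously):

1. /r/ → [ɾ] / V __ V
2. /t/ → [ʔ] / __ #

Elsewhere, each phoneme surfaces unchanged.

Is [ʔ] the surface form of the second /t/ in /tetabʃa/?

/t/ (between /e/ and /a/) is in the target of rule 2 but the environment (word-finally) is not met → [t].
The actual realization is [t], not [ʔ].

No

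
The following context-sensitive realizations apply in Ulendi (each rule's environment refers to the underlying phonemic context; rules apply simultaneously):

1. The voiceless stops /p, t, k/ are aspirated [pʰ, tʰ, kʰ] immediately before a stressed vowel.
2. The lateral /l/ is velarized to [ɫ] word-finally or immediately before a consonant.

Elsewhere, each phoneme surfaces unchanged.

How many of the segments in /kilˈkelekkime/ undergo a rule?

2

Segments that undergo a rule: /l/ → [ɫ] (rule 2); /k/ → [kʰ] (rule 1).
All other segments surface unchanged.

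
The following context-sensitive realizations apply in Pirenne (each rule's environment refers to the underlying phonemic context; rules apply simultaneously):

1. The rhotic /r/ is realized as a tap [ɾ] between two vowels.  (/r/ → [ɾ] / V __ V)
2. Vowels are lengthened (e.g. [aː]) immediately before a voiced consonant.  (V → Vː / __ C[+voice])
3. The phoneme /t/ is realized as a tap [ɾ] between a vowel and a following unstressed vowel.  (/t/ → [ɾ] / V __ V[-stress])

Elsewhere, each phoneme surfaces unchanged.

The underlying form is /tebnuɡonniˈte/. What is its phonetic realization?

[teːbnuːɡoːnniˈte]

/t/ (word-initial) fails the environment for rule 3, so it stays [t].
Rule 2 applies to /e/ (between /t/ and /b/: before a voiced consonant) → [eː].
Rule 2 applies to /u/ (between /n/ and /ɡ/: before a voiced consonant) → [uː].
/o/ (between /ɡ/ and /n/) occurs before a voiced consonant → [oː] by rule 2.
/i/ — between /n/ and /t/; rule 2 does not apply here → [i].
/t/ (between /i/ and /e/) fails the environment for rule 3, so it stays [t].
/e/ (word-final) fails the environment for rule 2, so it stays [e].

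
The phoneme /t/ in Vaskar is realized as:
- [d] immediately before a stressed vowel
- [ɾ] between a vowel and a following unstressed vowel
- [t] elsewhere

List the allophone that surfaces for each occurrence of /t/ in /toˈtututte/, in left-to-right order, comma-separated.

[t], [d], [ɾ], [t], [t]

Occurrence 1 (position 1): no conditioning environment matches → elsewhere allophone [t].
Occurrence 2 (position 3): immediately before a stressed vowel → [d].
Occurrence 3 (position 5): between a vowel and a following unstressed vowel → [ɾ].
Occurrence 4 (position 7): no conditioning environment matches → elsewhere allophone [t].
Occurrence 5 (position 8): no conditioning environment matches → elsewhere allophone [t].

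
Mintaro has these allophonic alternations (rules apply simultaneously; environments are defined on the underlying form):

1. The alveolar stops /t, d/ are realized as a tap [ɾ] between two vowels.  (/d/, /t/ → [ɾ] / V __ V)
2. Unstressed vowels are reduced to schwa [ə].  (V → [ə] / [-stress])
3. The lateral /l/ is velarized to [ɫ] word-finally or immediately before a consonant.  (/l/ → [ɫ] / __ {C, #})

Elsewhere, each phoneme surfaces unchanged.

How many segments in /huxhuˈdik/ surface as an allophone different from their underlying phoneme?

3

Segments that undergo a rule: /u/ → [ə] (rule 2); /u/ → [ə] (rule 2); /d/ → [ɾ] (rule 1).
All other segments surface unchanged.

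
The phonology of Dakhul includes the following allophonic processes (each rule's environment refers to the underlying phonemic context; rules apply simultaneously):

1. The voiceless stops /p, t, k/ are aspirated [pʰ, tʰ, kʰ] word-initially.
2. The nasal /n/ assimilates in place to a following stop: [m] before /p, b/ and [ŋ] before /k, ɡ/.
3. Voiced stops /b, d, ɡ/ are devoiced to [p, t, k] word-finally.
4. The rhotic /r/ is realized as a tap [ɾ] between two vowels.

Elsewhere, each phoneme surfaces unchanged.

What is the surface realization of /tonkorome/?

/t/ (word-initial) occurs word-initially → [tʰ] by rule 1.
/o/ (between /t/ and /n/) is unaffected → [o].
Rule 2 applies to /n/ (between /o/ and /k/: before a labial or velar stop) → [ŋ].
/k/ — between /n/ and /o/; rule 1 does not apply here → [k].
/o/ — not in any rule's target class → [o].
Rule 4 applies to /r/ (between /o/ and /o/: between two vowels) → [ɾ].
/o/ (between /r/ and /m/): no rule targets it → [o].
/m/ (between /o/ and /e/): no rule targets it → [m].
/e/ (word-final): no rule targets it → [e].

[tʰoŋkoɾome]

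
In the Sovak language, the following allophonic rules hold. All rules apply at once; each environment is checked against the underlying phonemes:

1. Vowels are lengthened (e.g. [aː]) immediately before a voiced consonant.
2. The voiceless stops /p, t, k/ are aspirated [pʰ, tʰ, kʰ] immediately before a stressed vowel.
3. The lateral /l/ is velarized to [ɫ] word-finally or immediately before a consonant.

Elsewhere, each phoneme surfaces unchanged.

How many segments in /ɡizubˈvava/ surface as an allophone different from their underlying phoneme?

3

Segments that undergo a rule: /i/ → [iː] (rule 1); /u/ → [uː] (rule 1); /a/ → [aː] (rule 1).
All other segments surface unchanged.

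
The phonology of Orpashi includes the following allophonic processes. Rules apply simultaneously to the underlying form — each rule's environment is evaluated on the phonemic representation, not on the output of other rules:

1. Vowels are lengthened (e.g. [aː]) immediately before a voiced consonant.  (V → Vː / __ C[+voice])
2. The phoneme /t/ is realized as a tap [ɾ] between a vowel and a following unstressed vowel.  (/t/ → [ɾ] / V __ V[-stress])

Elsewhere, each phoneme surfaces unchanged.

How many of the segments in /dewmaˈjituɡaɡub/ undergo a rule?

Segments that undergo a rule: /e/ → [eː] (rule 1); /a/ → [aː] (rule 1); /t/ → [ɾ] (rule 2); /u/ → [uː] (rule 1); /a/ → [aː] (rule 1); /u/ → [uː] (rule 1).
All other segments surface unchanged.

6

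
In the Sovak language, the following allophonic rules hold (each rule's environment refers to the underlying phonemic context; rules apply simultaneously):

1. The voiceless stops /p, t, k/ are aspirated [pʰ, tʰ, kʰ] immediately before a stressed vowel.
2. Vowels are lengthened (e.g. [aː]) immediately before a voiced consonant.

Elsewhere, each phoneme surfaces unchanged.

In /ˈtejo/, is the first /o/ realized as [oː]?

/o/ (word-final): rule 2 targets it, but not before a voiced consonant → unchanged [o].
The actual realization is [o], not [oː].

No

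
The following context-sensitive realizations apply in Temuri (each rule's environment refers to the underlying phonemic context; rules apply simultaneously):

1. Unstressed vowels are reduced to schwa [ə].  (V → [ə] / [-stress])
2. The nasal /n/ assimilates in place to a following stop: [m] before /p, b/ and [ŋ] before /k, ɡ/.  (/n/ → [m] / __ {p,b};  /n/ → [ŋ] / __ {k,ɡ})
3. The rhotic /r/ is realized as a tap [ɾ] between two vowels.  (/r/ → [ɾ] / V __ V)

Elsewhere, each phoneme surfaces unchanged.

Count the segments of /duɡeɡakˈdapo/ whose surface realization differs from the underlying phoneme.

4

Segments that undergo a rule: /u/ → [ə] (rule 1); /e/ → [ə] (rule 1); /a/ → [ə] (rule 1); /o/ → [ə] (rule 1).
All other segments surface unchanged.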